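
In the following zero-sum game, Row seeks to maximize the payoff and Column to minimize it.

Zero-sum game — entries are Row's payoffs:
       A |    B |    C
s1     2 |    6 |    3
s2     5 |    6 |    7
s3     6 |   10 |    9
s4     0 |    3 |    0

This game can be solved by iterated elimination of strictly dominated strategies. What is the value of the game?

Row s1 is strictly dominated by row s3 (6>2, 10>6, 9>3); eliminate s1.
Column B is strictly dominated by A for Column (5<6, 6<10, 0<3); eliminate B.
Row s4 is strictly dominated by row s2 (5>0, 7>0); eliminate s4.
Column C is strictly dominated by A for Column (5<7, 6<9); eliminate C.
Row s2 is strictly dominated by row s3 (6>5); eliminate s2.
Only (s3, A) remains, with payoff 6.

6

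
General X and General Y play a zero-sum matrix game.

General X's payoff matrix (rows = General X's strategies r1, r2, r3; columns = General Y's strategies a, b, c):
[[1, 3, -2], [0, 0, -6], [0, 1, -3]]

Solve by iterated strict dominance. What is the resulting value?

Column b is strictly dominated by c for General Y (-2<3, -6<0, -3<1); eliminate b.
Row r2 is strictly dominated by row r1 (1>0, -2>-6); eliminate r2.
Column a is strictly dominated by c for General Y (-2<1, -3<0); eliminate a.
Row r3 is strictly dominated by row r1 (-2>-3); eliminate r3.
Only (r1, c) remains, with payoff -2.

-2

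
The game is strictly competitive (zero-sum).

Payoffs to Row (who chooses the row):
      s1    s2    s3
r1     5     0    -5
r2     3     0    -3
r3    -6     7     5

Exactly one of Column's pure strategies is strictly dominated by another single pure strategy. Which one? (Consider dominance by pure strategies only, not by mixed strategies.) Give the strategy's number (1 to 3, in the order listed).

Column prefers columns that give Row less. Compare s2 with s3: -5 < 0, -3 < 0, 5 < 7.
So s3 strictly dominates s2 for Column; s2 is strictly dominated.

2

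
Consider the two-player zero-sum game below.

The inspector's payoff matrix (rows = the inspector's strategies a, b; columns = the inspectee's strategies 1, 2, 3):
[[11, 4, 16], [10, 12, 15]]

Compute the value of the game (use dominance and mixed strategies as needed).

92/9

Column 3 is strictly dominated by 1 for the inspectee (it gives the inspector more in every row).
The remaining 2×2 game on (a, b) × (1, 2) has no saddle point. Let the inspector play a with probability p; indifference gives 11p + 10(1−p) = 4p + 12(1−p), so p = 2/9.
Similarly the inspectee's optimal q on 1 is 8/9, and the value is 11·(8/9) + (4)·(1/9) = 92/9.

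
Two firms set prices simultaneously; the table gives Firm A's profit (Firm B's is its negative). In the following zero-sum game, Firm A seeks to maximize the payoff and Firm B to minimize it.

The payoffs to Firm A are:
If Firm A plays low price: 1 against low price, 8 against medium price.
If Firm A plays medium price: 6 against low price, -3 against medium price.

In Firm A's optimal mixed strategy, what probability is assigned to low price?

Row minima are 1 and -3, so Firm A's maximin is 1; column maxima are 6 and 8, so Firm B's minimax is 6. These differ, so the equilibrium is in mixed strategies.
Let Firm A play low price with probability p. Firm B is indifferent when p + 6(1−p) = 8p − 3(1−p), giving p = 9/16.

9/16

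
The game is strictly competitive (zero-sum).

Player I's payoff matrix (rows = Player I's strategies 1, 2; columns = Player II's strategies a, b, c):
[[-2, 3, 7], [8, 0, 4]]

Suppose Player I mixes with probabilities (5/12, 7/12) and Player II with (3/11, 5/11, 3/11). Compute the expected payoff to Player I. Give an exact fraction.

Against (3/11, 5/11, 3/11), each row's expected payoff is 1: 30/11; 2: 36/11.
Taking the (5/12, 7/12)-weighted average: (5/12)·(30/11) + (7/12)·(36/11) = 67/22.

67/22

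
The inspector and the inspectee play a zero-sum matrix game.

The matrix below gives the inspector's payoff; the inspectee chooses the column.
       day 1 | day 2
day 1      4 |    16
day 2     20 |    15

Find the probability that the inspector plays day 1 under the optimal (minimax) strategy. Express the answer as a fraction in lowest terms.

Row minima are 4 and 15, so the inspector's maximin is 15; column maxima are 20 and 16, so the inspectee's minimax is 16. These differ, so the equilibrium is in mixed strategies.
Let the inspector play day 1 with probability p. The inspectee is indifferent when 4p + 20(1−p) = 16p + 15(1−p), giving p = 5/17.

5/17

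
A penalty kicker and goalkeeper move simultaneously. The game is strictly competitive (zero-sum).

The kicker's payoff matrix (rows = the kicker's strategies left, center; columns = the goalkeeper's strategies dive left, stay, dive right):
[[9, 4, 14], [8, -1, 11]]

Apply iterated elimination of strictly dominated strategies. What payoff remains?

4

Column dive left is strictly dominated by stay for the goalkeeper (4<9, -1<8); eliminate dive left.
Row center is strictly dominated by row left (4>-1, 14>11); eliminate center.
Column dive right is strictly dominated by stay for the goalkeeper (4<14); eliminate dive right.
Only (left, stay) remains, with payoff 4.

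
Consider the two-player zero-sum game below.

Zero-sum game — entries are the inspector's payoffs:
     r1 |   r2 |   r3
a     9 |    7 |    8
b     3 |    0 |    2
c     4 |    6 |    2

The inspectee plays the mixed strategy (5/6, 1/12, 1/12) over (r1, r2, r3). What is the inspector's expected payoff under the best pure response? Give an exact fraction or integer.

a: (9)·(5/6) + (7)·(1/12) + (8)·(1/12) = 35/4.
b: (3)·(5/6) + (0)·(1/12) + (2)·(1/12) = 8/3.
c: (4)·(5/6) + (6)·(1/12) + (2)·(1/12) = 4.
The best pure response is a with expected payoff 35/4.

35/4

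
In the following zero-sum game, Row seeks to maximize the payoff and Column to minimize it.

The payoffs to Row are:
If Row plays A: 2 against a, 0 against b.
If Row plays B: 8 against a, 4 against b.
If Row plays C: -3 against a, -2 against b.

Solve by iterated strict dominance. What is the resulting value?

Row C is strictly dominated by row A (2>-3, 0>-2); eliminate C.
Column a is strictly dominated by b for Column (0<2, 4<8); eliminate a.
Row A is strictly dominated by row B (4>0); eliminate A.
Only (B, b) remains, with payoff 4.

4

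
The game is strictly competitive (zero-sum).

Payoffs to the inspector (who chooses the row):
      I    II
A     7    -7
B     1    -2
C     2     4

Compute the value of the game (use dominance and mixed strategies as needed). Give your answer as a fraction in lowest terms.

Row B is strictly dominated by row C, so the inspector never plays it.
The remaining 2×2 game on (A, C) × (I, II) has no saddle point. Let the inspector play A with probability p; indifference gives 7p + 2(1−p) = −7p + 4(1−p), so p = 1/8.
Similarly the inspectee's optimal q on I is 11/16, and the value is 7·(11/16) + (-7)·(5/16) = 21/8.

21/8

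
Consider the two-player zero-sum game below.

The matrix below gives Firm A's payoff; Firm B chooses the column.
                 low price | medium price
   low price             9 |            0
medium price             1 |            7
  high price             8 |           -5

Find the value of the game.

Row high price is strictly dominated by row low price, so Firm A never plays it.
The remaining 2×2 game on (low price, medium price) × (low price, medium price) has no saddle point. Let Firm A play low price with probability p; indifference gives 9p + (1−p) = 7(1−p), so p = 2/5.
Similarly Firm B's optimal q on low price is 7/15, and the value is 9·(7/15) + (0)·(8/15) = 21/5.

21/5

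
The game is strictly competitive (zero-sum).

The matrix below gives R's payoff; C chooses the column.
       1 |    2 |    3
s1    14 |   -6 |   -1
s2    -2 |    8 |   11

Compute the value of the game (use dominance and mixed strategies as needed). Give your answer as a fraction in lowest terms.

Column 3 is strictly dominated by 2 for C (it gives R more in every row).
The remaining 2×2 game on (s1, s2) × (1, 2) has no saddle point. Let R play s1 with probability p; indifference gives 14p − 2(1−p) = −6p + 8(1−p), so p = 1/3.
Similarly C's optimal q on 1 is 7/15, and the value is 14·(7/15) + (-6)·(8/15) = 10/3.

10/3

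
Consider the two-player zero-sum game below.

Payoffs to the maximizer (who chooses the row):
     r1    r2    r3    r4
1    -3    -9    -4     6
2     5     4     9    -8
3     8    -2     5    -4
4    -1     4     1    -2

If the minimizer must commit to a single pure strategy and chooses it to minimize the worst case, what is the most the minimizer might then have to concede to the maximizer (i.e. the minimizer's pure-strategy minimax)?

4

The worst case (largest entry) in each column is r1: 8, r2: 4, r3: 9, r4: 6.
The best (smallest) of these is 4.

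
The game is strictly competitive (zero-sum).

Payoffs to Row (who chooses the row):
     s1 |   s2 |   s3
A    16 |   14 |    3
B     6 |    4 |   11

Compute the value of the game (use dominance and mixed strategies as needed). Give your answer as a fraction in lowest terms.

71/9

Column s1 is strictly dominated by s2 for Column (it gives Row more in every row).
The remaining 2×2 game on (A, B) × (s2, s3) has no saddle point. Let Row play A with probability p; indifference gives 14p + 4(1−p) = 3p + 11(1−p), so p = 7/18.
Similarly Column's optimal q on s2 is 4/9, and the value is 14·(4/9) + (3)·(5/9) = 71/9.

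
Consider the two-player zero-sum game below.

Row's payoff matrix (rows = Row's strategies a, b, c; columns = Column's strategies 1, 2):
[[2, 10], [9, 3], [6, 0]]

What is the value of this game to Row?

Row c is strictly dominated by row b, so Row never plays it.
The remaining 2×2 game on (a, b) × (1, 2) has no saddle point. Let Row play a with probability p; indifference gives 2p + 9(1−p) = 10p + 3(1−p), so p = 3/7.
Similarly Column's optimal q on 1 is 1/2, and the value is 2·(1/2) + (10)·(1/2) = 6.

6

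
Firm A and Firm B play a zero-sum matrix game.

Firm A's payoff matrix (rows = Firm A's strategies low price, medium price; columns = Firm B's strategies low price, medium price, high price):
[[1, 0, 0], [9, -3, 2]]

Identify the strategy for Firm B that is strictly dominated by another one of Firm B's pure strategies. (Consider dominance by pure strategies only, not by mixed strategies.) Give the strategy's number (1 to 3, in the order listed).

Firm B prefers columns that give Firm A less. Compare low price with medium price: 0 < 1, -3 < 9.
So medium price strictly dominates low price for Firm B; low price is strictly dominated.

1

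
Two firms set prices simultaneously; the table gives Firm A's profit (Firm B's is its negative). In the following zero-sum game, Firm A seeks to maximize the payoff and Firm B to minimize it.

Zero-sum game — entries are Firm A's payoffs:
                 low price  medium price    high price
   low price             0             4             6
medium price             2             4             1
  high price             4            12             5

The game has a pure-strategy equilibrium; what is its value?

Row minima: 0, 1, 4 → Firm A's maximin is 4.
Column maxima: 4, 12, 6 → Firm B's minimax is 4.
They coincide at (high price, low price), so the value is 4.

4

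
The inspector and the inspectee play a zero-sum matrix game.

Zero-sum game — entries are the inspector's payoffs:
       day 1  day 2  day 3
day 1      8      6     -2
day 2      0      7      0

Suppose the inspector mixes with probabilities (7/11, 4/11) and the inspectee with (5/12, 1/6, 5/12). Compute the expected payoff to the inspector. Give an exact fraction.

175/66

Against (5/12, 1/6, 5/12), each row's expected payoff is day 1: 7/2; day 2: 7/6.
Taking the (7/11, 4/11)-weighted average: (7/11)·(7/2) + (4/11)·(7/6) = 175/66.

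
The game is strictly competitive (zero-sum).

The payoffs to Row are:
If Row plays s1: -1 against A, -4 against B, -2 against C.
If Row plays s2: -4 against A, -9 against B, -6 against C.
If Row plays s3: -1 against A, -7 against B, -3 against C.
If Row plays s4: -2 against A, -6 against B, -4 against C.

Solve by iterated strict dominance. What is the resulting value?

Row s2 is strictly dominated by row s1 (-1>-4, -4>-9, -2>-6); eliminate s2.
Row s4 is strictly dominated by row s1 (-1>-2, -4>-6, -2>-4); eliminate s4.
Column C is strictly dominated by B for Column (-4<-2, -7<-3); eliminate C.
Column A is strictly dominated by B for Column (-4<-1, -7<-1); eliminate A.
Row s3 is strictly dominated by row s1 (-4>-7); eliminate s3.
Only (s1, B) remains, with payoff -4.

-4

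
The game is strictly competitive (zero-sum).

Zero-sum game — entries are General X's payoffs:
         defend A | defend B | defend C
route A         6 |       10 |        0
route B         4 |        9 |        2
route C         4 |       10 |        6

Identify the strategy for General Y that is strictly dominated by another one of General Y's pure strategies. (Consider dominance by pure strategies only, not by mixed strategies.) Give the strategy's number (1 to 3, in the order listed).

General Y prefers columns that give General X less. Compare defend B with defend A: 6 < 10, 4 < 9, 4 < 10.
So defend A strictly dominates defend B for General Y; defend B is strictly dominated.

2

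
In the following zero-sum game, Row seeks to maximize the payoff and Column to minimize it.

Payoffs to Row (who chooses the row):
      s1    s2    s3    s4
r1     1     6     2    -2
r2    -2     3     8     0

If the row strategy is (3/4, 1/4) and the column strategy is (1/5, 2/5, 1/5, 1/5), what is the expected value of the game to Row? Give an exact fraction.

51/20

Against (1/5, 2/5, 1/5, 1/5), each row's expected payoff is r1: 13/5; r2: 12/5.
Taking the (3/4, 1/4)-weighted average: (3/4)·(13/5) + (1/4)·(12/5) = 51/20.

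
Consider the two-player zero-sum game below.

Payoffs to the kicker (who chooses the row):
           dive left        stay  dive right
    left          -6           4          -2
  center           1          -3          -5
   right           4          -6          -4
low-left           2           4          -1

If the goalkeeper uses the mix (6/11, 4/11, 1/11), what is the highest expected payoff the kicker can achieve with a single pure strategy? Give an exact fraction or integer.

left: (-6)·(6/11) + (4)·(4/11) + (-2)·(1/11) = -2.
center: (1)·(6/11) + (-3)·(4/11) + (-5)·(1/11) = -1.
right: (4)·(6/11) + (-6)·(4/11) + (-4)·(1/11) = -4/11.
low-left: (2)·(6/11) + (4)·(4/11) + (-1)·(1/11) = 27/11.
The best pure response is low-left with expected payoff 27/11.

27/11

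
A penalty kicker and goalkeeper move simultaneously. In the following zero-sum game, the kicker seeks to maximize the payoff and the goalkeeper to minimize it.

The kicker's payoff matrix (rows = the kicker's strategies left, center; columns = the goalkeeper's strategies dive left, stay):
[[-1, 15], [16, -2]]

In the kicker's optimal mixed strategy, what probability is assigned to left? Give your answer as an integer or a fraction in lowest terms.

Row minima are -1 and -2, so the kicker's maximin is -1; column maxima are 16 and 15, so the goalkeeper's minimax is 15. These differ, so the equilibrium is in mixed strategies.
Let the kicker play left with probability p. The goalkeeper is indifferent when −p + 16(1−p) = 15p − 2(1−p), giving p = 9/17.

9/17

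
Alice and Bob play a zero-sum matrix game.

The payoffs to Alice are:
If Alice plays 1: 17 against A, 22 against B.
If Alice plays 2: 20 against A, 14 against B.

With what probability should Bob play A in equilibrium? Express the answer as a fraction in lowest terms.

Row minima are 17 and 14, so Alice's maximin is 17; column maxima are 20 and 22, so Bob's minimax is 20. These differ, so the equilibrium is in mixed strategies.
Let Bob play A with probability q. Alice is indifferent when 17q + 22(1−q) = 20q + 14(1−q), giving q = 8/11.

8/11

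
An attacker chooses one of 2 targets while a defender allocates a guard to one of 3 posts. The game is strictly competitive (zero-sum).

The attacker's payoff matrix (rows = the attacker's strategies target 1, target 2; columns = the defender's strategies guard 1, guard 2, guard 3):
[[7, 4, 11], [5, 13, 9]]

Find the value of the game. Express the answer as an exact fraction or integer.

Column guard 3 is strictly dominated by guard 1 for the defender (it gives the attacker more in every row).
The remaining 2×2 game on (target 1, target 2) × (guard 1, guard 2) has no saddle point. Let the attacker play target 1 with probability p; indifference gives 7p + 5(1−p) = 4p + 13(1−p), so p = 8/11.
Similarly the defender's optimal q on guard 1 is 9/11, and the value is 7·(9/11) + (4)·(2/11) = 71/11.

71/11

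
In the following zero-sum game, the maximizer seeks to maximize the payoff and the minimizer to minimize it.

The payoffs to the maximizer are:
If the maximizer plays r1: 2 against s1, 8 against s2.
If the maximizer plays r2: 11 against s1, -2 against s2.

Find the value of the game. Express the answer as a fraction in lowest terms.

Row minima are 2 and -2, so the maximizer's maximin is 2; column maxima are 11 and 8, so the minimizer's minimax is 8. These differ, so the equilibrium is in mixed strategies.
Let the maximizer play r1 with probability p. The minimizer is indifferent when 2p + 11(1−p) = 8p − 2(1−p), giving p = 13/19.
Let the minimizer play s1 with probability q. The maximizer is indifferent when 2q + 8(1−q) = 11q − 2(1−q), giving q = 10/19.
The value is 2·(10/19) + (8)·(9/19) = 92/19.

92/19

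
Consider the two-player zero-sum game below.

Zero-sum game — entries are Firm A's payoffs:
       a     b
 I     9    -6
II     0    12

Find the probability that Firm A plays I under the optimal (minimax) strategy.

Row minima are -6 and 0, so Firm A's maximin is 0; column maxima are 9 and 12, so Firm B's minimax is 9. These differ, so the equilibrium is in mixed strategies.
Let Firm A play I with probability p. Firm B is indifferent when 9p = −6p + 12(1−p), giving p = 4/9.

4/9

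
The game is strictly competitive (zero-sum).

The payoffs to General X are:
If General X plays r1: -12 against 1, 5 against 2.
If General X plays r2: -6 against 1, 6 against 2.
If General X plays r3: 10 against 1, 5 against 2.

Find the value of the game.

Row r1 is strictly dominated by row r2, so General X never plays it.
The remaining 2×2 game on (r2, r3) × (1, 2) has no saddle point. Let General X play r2 with probability p; indifference gives −6p + 10(1−p) = 6p + 5(1−p), so p = 5/17.
Similarly General Y's optimal q on 1 is 1/17, and the value is -6·(1/17) + (6)·(16/17) = 90/17.

90/17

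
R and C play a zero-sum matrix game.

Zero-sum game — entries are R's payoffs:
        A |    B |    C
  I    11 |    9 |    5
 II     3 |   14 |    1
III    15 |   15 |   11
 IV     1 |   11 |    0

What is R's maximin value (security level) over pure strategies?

The worst-case payoff for each row is I: 5, II: 1, III: 11, IV: 0.
The best of these is 11.

11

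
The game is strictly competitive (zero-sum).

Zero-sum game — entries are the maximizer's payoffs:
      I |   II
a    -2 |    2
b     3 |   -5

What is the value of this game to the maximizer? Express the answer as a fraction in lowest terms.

-1/3

Row minima are -2 and -5, so the maximizer's maximin is -2; column maxima are 3 and 2, so the minimizer's minimax is 2. These differ, so the equilibrium is in mixed strategies.
Let the maximizer play a with probability p. The minimizer is indifferent when −2p + 3(1−p) = 2p − 5(1−p), giving p = 2/3.
Let the minimizer play I with probability q. The maximizer is indifferent when −2q + 2(1−q) = 3q − 5(1−q), giving q = 7/12.
The value is -2·(7/12) + (2)·(5/12) = -1/3.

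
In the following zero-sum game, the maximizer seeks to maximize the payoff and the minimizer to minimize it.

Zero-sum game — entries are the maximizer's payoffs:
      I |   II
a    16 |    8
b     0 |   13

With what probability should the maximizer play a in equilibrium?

13/21

Row minima are 8 and 0, so the maximizer's maximin is 8; column maxima are 16 and 13, so the minimizer's minimax is 13. These differ, so the equilibrium is in mixed strategies.
Let the maximizer play a with probability p. The minimizer is indifferent when 16p = 8p + 13(1−p), giving p = 13/21.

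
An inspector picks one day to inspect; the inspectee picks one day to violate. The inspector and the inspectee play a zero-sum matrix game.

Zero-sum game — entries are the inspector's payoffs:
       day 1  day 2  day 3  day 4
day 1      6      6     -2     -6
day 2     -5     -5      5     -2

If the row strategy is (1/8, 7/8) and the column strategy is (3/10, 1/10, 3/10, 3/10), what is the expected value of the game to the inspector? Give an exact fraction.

-77/80

Against (3/10, 1/10, 3/10, 3/10), each row's expected payoff is day 1: 0; day 2: -11/10.
Taking the (1/8, 7/8)-weighted average: (1/8)·(0) + (7/8)·(-11/10) = -77/80.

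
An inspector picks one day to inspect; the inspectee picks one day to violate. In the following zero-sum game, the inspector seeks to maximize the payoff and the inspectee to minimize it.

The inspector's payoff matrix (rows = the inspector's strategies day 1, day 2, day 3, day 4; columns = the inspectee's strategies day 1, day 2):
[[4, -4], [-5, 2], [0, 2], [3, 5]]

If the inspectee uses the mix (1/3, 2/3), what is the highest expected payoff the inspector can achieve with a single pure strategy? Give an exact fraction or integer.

13/3

day 1: (4)·(1/3) + (-4)·(2/3) = -4/3.
day 2: (-5)·(1/3) + (2)·(2/3) = -1/3.
day 3: (0)·(1/3) + (2)·(2/3) = 4/3.
day 4: (3)·(1/3) + (5)·(2/3) = 13/3.
The best pure response is day 4 with expected payoff 13/3.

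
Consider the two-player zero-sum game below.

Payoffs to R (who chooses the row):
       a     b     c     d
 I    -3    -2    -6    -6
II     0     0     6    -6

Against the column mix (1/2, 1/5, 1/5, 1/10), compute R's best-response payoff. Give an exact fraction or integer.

I: (-3)·(1/2) + (-2)·(1/5) + (-6)·(1/5) + (-6)·(1/10) = -37/10.
II: (0)·(1/2) + (0)·(1/5) + (6)·(1/5) + (-6)·(1/10) = 3/5.
The best pure response is II with expected payoff 3/5.

3/5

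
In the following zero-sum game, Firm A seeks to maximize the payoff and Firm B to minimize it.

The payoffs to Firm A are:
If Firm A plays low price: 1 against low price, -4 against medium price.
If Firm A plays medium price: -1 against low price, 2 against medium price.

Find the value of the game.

-1/4

Row minima are -4 and -1, so Firm A's maximin is -1; column maxima are 1 and 2, so Firm B's minimax is 1. These differ, so the equilibrium is in mixed strategies.
Let Firm A play low price with probability p. Firm B is indifferent when p − (1−p) = −4p + 2(1−p), giving p = 3/8.
Let Firm B play low price with probability q. Firm A is indifferent when q − 4(1−q) = −q + 2(1−q), giving q = 3/4.
The value is 1·(3/4) + (-4)·(1/4) = -1/4.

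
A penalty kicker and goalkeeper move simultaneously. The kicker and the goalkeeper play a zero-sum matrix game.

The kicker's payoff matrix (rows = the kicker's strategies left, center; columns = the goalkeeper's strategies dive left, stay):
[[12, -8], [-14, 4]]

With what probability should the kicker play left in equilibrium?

Row minima are -8 and -14, so the kicker's maximin is -8; column maxima are 12 and 4, so the goalkeeper's minimax is 4. These differ, so the equilibrium is in mixed strategies.
Let the kicker play left with probability p. The goalkeeper is indifferent when 12p − 14(1−p) = −8p + 4(1−p), giving p = 9/19.

9/19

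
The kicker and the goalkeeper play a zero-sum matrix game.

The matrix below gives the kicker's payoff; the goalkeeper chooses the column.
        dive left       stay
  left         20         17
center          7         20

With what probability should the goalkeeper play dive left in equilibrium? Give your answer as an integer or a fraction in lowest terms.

3/16

Row minima are 17 and 7, so the kicker's maximin is 17; column maxima are 20 and 20, so the goalkeeper's minimax is 20. These differ, so the equilibrium is in mixed strategies.
Let the goalkeeper play dive left with probability q. The kicker is indifferent when 20q + 17(1−q) = 7q + 20(1−q), giving q = 3/16.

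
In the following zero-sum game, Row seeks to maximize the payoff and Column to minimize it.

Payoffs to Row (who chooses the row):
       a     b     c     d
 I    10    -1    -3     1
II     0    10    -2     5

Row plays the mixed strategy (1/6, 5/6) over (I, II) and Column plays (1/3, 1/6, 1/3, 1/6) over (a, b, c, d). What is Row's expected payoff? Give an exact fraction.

23/12

Against (1/3, 1/6, 1/3, 1/6), each row's expected payoff is I: 7/3; II: 11/6.
Taking the (1/6, 5/6)-weighted average: (1/6)·(7/3) + (5/6)·(11/6) = 23/12.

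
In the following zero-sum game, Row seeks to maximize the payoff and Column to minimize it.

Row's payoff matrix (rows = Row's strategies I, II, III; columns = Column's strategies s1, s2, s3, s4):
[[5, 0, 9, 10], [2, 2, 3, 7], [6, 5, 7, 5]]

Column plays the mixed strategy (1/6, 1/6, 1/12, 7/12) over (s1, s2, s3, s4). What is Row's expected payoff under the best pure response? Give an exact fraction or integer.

89/12

I: (5)·(1/6) + (0)·(1/6) + (9)·(1/12) + (10)·(7/12) = 89/12.
II: (2)·(1/6) + (2)·(1/6) + (3)·(1/12) + (7)·(7/12) = 5.
III: (6)·(1/6) + (5)·(1/6) + (7)·(1/12) + (5)·(7/12) = 16/3.
The best pure response is I with expected payoff 89/12.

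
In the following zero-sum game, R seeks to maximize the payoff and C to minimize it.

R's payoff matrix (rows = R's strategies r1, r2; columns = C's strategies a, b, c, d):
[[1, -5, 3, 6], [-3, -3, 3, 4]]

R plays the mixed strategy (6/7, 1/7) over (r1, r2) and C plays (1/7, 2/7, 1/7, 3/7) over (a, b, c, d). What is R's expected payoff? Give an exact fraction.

78/49

Against (1/7, 2/7, 1/7, 3/7), each row's expected payoff is r1: 12/7; r2: 6/7.
Taking the (6/7, 1/7)-weighted average: (6/7)·(12/7) + (1/7)·(6/7) = 78/49.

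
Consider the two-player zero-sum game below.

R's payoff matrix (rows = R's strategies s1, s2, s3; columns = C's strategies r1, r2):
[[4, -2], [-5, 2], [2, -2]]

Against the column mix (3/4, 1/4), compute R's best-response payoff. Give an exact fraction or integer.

5/2

s1: (4)·(3/4) + (-2)·(1/4) = 5/2.
s2: (-5)·(3/4) + (2)·(1/4) = -13/4.
s3: (2)·(3/4) + (-2)·(1/4) = 1.
The best pure response is s1 with expected payoff 5/2.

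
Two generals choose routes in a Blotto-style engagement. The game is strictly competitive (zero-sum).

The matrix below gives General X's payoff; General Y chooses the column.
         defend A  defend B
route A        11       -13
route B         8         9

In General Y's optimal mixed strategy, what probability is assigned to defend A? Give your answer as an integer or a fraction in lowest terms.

22/25

Row minima are -13 and 8, so General X's maximin is 8; column maxima are 11 and 9, so General Y's minimax is 9. These differ, so the equilibrium is in mixed strategies.
Let General Y play defend A with probability q. General X is indifferent when 11q − 13(1−q) = 8q + 9(1−q), giving q = 22/25.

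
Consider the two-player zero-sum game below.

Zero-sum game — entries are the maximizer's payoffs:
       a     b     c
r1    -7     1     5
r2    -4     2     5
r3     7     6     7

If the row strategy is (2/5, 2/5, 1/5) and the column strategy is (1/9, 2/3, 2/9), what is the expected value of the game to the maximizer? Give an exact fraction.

Against (1/9, 2/3, 2/9), each row's expected payoff is r1: 1; r2: 2; r3: 19/3.
Taking the (2/5, 2/5, 1/5)-weighted average: (2/5)·(1) + (2/5)·(2) + (1/5)·(19/3) = 37/15.

37/15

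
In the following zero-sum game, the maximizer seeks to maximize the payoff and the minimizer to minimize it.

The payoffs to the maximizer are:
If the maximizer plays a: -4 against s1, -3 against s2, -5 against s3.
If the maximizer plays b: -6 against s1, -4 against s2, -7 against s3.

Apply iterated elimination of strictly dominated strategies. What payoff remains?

Column s2 is strictly dominated by s1 for the minimizer (-4<-3, -6<-4); eliminate s2.
Column s1 is strictly dominated by s3 for the minimizer (-5<-4, -7<-6); eliminate s1.
Row b is strictly dominated by row a (-5>-7); eliminate b.
Only (a, s3) remains, with payoff -5.

-5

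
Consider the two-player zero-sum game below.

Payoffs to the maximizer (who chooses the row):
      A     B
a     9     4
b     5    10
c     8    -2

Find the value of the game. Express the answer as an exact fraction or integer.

7

Row c is strictly dominated by row a, so the maximizer never plays it.
The remaining 2×2 game on (a, b) × (A, B) has no saddle point. Let the maximizer play a with probability p; indifference gives 9p + 5(1−p) = 4p + 10(1−p), so p = 1/2.
Similarly the minimizer's optimal q on A is 3/5, and the value is 9·(3/5) + (4)·(2/5) = 7.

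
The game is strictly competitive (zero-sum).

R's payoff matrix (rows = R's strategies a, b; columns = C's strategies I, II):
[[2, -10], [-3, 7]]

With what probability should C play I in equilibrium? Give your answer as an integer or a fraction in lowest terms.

17/22

Row minima are -10 and -3, so R's maximin is -3; column maxima are 2 and 7, so C's minimax is 2. These differ, so the equilibrium is in mixed strategies.
Let C play I with probability q. R is indifferent when 2q − 10(1−q) = −3q + 7(1−q), giving q = 17/22.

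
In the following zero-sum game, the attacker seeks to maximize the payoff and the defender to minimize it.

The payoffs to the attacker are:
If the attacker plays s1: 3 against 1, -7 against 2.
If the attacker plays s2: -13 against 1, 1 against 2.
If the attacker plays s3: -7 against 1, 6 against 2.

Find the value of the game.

Row s2 is strictly dominated by row s3, so the attacker never plays it.
The remaining 2×2 game on (s1, s3) × (1, 2) has no saddle point. Let the attacker play s1 with probability p; indifference gives 3p − 7(1−p) = −7p + 6(1−p), so p = 13/23.
Similarly the defender's optimal q on 1 is 13/23, and the value is 3·(13/23) + (-7)·(10/23) = -31/23.

-31/23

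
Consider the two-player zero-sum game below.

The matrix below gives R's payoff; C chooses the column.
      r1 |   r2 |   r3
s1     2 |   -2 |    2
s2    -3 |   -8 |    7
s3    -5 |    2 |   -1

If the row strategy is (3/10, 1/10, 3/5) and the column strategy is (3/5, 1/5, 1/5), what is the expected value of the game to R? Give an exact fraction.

-38/25

Against (3/5, 1/5, 1/5), each row's expected payoff is s1: 6/5; s2: -2; s3: -14/5.
Taking the (3/10, 1/10, 3/5)-weighted average: (3/10)·(6/5) + (1/10)·(-2) + (3/5)·(-14/5) = -38/25.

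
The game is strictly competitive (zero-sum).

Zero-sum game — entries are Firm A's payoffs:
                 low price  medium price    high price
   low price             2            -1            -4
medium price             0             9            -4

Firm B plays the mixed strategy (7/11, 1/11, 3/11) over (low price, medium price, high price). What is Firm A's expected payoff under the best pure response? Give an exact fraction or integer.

low price: (2)·(7/11) + (-1)·(1/11) + (-4)·(3/11) = 1/11.
medium price: (0)·(7/11) + (9)·(1/11) + (-4)·(3/11) = -3/11.
The best pure response is low price with expected payoff 1/11.

1/11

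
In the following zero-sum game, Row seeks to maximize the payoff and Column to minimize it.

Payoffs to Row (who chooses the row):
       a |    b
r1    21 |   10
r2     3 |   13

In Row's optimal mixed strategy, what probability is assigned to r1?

Row minima are 10 and 3, so Row's maximin is 10; column maxima are 21 and 13, so Column's minimax is 13. These differ, so the equilibrium is in mixed strategies.
Let Row play r1 with probability p. Column is indifferent when 21p + 3(1−p) = 10p + 13(1−p), giving p = 10/21.

10/21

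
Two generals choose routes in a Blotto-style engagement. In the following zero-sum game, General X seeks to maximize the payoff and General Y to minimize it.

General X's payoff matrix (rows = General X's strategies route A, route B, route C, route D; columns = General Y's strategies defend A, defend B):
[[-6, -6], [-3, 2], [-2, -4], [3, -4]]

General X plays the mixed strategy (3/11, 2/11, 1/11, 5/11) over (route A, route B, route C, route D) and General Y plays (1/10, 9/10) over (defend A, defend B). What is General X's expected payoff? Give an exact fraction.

-353/110

Against (1/10, 9/10), each row's expected payoff is route A: -6; route B: 3/2; route C: -19/5; route D: -33/10.
Taking the (3/11, 2/11, 1/11, 5/11)-weighted average: (3/11)·(-6) + (2/11)·(3/2) + (1/11)·(-19/5) + (5/11)·(-33/10) = -353/110.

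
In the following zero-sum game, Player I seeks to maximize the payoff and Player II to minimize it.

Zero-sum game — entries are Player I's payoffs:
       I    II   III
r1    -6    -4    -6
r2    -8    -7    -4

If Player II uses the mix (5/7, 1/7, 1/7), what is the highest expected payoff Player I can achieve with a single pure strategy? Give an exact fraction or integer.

-40/7

r1: (-6)·(5/7) + (-4)·(1/7) + (-6)·(1/7) = -40/7.
r2: (-8)·(5/7) + (-7)·(1/7) + (-4)·(1/7) = -51/7.
The best pure response is r1 with expected payoff -40/7.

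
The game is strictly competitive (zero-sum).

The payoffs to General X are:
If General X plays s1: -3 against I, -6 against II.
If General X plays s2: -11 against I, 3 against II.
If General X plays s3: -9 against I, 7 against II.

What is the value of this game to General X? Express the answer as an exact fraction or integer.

-75/19

Row s2 is strictly dominated by row s3, so General X never plays it.
The remaining 2×2 game on (s1, s3) × (I, II) has no saddle point. Let General X play s1 with probability p; indifference gives −3p − 9(1−p) = −6p + 7(1−p), so p = 16/19.
Similarly General Y's optimal q on I is 13/19, and the value is -3·(13/19) + (-6)·(6/19) = -75/19.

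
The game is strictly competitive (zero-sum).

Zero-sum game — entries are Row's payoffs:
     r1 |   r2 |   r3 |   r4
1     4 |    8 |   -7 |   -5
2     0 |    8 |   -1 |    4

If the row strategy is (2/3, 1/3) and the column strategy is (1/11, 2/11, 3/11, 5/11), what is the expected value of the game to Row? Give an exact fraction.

Against (1/11, 2/11, 3/11, 5/11), each row's expected payoff is 1: -26/11; 2: 3.
Taking the (2/3, 1/3)-weighted average: (2/3)·(-26/11) + (1/3)·(3) = -19/33.

-19/33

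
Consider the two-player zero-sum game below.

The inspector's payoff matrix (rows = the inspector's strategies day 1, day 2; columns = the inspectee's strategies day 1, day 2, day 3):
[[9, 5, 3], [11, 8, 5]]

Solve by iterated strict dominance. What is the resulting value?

5

Column day 2 is strictly dominated by day 3 for the inspectee (3<5, 5<8); eliminate day 2.
Row day 1 is strictly dominated by row day 2 (11>9, 5>3); eliminate day 1.
Column day 1 is strictly dominated by day 3 for the inspectee (5<11); eliminate day 1.
Only (day 2, day 3) remains, with payoff 5.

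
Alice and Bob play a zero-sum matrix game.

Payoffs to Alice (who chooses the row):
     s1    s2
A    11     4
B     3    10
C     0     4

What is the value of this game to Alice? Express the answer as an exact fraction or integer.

Row C is strictly dominated by row B, so Alice never plays it.
The remaining 2×2 game on (A, B) × (s1, s2) has no saddle point. Let Alice play A with probability p; indifference gives 11p + 3(1−p) = 4p + 10(1−p), so p = 1/2.
Similarly Bob's optimal q on s1 is 3/7, and the value is 11·(3/7) + (4)·(4/7) = 7.

7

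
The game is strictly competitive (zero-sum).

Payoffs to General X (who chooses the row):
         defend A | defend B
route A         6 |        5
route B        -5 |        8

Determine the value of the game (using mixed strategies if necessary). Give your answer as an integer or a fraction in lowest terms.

Row minima are 5 and -5, so General X's maximin is 5; column maxima are 6 and 8, so General Y's minimax is 6. These differ, so the equilibrium is in mixed strategies.
Let General X play route A with probability p. General Y is indifferent when 6p − 5(1−p) = 5p + 8(1−p), giving p = 13/14.
Let General Y play defend A with probability q. General X is indifferent when 6q + 5(1−q) = −5q + 8(1−q), giving q = 3/14.
The value is 6·(3/14) + (5)·(11/14) = 73/14.

73/14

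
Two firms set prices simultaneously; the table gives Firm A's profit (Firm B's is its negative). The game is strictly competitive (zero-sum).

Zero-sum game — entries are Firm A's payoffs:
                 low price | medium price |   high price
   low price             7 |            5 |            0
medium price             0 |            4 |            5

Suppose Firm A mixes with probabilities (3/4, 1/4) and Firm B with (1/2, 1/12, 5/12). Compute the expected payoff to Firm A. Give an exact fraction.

85/24

Against (1/2, 1/12, 5/12), each row's expected payoff is low price: 47/12; medium price: 29/12.
Taking the (3/4, 1/4)-weighted average: (3/4)·(47/12) + (1/4)·(29/12) = 85/24.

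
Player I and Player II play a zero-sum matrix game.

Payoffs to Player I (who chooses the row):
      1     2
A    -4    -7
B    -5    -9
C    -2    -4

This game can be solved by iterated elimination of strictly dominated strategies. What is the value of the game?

Row B is strictly dominated by row A (-4>-5, -7>-9); eliminate B.
Row A is strictly dominated by row C (-2>-4, -4>-7); eliminate A.
Column 1 is strictly dominated by 2 for Player II (-4<-2); eliminate 1.
Only (C, 2) remains, with payoff -4.

-4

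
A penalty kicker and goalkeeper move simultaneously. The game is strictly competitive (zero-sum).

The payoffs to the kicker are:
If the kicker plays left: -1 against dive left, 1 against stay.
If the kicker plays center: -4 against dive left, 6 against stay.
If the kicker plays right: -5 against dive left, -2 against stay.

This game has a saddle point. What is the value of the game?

Row minima: -1, -4, -5 → the kicker's maximin is -1.
Column maxima: -1, 6 → the goalkeeper's minimax is -1.
They coincide at (left, dive left), so the value is -1.

-1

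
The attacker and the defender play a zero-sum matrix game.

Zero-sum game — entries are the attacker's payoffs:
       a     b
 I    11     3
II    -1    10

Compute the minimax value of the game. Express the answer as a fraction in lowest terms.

Row minima are 3 and -1, so the attacker's maximin is 3; column maxima are 11 and 10, so the defender's minimax is 10. These differ, so the equilibrium is in mixed strategies.
Let the attacker play I with probability p. The defender is indifferent when 11p − (1−p) = 3p + 10(1−p), giving p = 11/19.
Let the defender play a with probability q. The attacker is indifferent when 11q + 3(1−q) = −q + 10(1−q), giving q = 7/19.
The value is 11·(7/19) + (3)·(12/19) = 113/19.

113/19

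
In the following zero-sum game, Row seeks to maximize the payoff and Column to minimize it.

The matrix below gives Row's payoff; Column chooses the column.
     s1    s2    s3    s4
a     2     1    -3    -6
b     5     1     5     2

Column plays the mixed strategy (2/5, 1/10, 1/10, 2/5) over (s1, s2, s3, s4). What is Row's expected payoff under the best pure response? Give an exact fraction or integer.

17/5

a: (2)·(2/5) + (1)·(1/10) + (-3)·(1/10) + (-6)·(2/5) = -9/5.
b: (5)·(2/5) + (1)·(1/10) + (5)·(1/10) + (2)·(2/5) = 17/5.
The best pure response is b with expected payoff 17/5.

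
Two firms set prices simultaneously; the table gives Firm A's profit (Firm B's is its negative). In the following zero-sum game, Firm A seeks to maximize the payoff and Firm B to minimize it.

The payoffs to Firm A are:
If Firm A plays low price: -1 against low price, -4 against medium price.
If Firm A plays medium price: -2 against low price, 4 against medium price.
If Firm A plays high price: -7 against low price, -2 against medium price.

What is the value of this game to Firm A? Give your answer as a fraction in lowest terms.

-4/3

Row high price is strictly dominated by row medium price, so Firm A never plays it.
The remaining 2×2 game on (low price, medium price) × (low price, medium price) has no saddle point. Let Firm A play low price with probability p; indifference gives −p − 2(1−p) = −4p + 4(1−p), so p = 2/3.
Similarly Firm B's optimal q on low price is 8/9, and the value is -1·(8/9) + (-4)·(1/9) = -4/3.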